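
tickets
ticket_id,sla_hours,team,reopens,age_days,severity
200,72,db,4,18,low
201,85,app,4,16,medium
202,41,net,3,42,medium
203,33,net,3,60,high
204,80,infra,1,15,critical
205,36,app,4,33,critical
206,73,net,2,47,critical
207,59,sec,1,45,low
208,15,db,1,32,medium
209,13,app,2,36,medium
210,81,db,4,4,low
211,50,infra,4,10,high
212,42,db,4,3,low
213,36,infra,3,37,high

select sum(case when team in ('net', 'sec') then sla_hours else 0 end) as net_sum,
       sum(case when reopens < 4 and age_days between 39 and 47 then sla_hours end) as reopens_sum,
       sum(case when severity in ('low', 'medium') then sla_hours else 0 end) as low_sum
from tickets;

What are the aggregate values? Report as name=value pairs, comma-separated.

[net_sum: team in ('net', 'sec')]
ticket_id=200: ✗
ticket_id=201: ✗
ticket_id=202: ✓ → 41
ticket_id=203: ✓ → 33
ticket_id=204: ✗
ticket_id=205: ✗
ticket_id=206: ✓ → 73
ticket_id=207: ✓ → 59
ticket_id=208: ✗
ticket_id=209: ✗
ticket_id=210: ✗
ticket_id=211: ✗
ticket_id=212: ✗
ticket_id=213: ✗
net_sum = 41 + 33 + 73 + 59 = 206
—
[reopens_sum: reopens < 4 and age_days between 39 and 47]
ticket_id=200: ✗
ticket_id=201: ✗
ticket_id=202: ✓ → 41
ticket_id=203: ✗
ticket_id=204: ✗
ticket_id=205: ✗
ticket_id=206: ✓ → 73
ticket_id=207: ✓ → 59
ticket_id=208: ✗
ticket_id=209: ✗
ticket_id=210: ✗
ticket_id=211: ✗
ticket_id=212: ✗
ticket_id=213: ✗
reopens_sum = 41 + 73 + 59 = 173
—
[low_sum: severity in ('low', 'medium')]
ticket_id=200: ✓ → 72
ticket_id=201: ✓ → 85
ticket_id=202: ✓ → 41
ticket_id=203: ✗
ticket_id=204: ✗
ticket_id=205: ✗
ticket_id=206: ✗
ticket_id=207: ✓ → 59
ticket_id=208: ✓ → 15
ticket_id=209: ✓ → 13
ticket_id=210: ✓ → 81
ticket_id=211: ✗
ticket_id=212: ✓ → 42
ticket_id=213: ✗
low_sum = 72 + 85 + 41 + 59 + 15 + 13 + 81 + 42 = 408

net_sum=206, reopens_sum=173, low_sum=408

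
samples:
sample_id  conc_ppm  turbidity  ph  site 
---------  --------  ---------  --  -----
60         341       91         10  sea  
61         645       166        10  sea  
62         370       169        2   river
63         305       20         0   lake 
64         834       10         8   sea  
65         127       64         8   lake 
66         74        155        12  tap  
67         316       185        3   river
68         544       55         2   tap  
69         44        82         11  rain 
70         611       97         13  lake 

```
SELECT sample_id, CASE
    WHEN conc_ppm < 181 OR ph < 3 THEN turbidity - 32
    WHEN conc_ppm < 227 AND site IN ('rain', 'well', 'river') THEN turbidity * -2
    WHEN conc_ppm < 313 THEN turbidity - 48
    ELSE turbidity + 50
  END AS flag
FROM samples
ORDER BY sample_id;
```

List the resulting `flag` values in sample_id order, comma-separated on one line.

sample_id=60: ELSE → 141
sample_id=61: ELSE → 216
sample_id=62: conc_ppm < 181 OR ph < 3 → 137
sample_id=63: conc_ppm < 181 OR ph < 3 → -12
sample_id=64: ELSE → 60
sample_id=65: conc_ppm < 181 OR ph < 3 → 32
sample_id=66: conc_ppm < 181 OR ph < 3 → 123
sample_id=67: ELSE → 235
sample_id=68: conc_ppm < 181 OR ph < 3 → 23
sample_id=69: conc_ppm < 181 OR ph < 3 → 50
sample_id=70: ELSE → 147

141, 216, 137, -12, 60, 32, 123, 235, 23, 50, 147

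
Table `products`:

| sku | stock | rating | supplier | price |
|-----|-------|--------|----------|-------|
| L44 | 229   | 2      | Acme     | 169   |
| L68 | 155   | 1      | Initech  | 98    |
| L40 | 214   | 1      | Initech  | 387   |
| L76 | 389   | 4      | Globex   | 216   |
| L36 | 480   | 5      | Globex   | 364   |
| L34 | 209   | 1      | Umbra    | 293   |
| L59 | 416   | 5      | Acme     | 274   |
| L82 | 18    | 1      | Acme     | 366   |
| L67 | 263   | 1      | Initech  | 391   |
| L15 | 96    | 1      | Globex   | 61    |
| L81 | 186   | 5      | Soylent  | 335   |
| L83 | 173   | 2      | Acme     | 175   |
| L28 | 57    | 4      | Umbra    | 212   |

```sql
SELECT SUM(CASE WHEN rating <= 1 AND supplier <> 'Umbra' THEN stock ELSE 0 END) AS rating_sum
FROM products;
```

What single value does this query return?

746

sku=L44: ✗
sku=L68: ✓ → 155
sku=L40: ✓ → 214
sku=L76: ✗
sku=L36: ✗
sku=L34: ✗
sku=L59: ✗
sku=L82: ✓ → 18
sku=L67: ✓ → 263
sku=L15: ✓ → 96
sku=L81: ✗
sku=L83: ✗
sku=L28: ✗
rating_sum = 155 + 214 + 18 + 263 + 96 = 746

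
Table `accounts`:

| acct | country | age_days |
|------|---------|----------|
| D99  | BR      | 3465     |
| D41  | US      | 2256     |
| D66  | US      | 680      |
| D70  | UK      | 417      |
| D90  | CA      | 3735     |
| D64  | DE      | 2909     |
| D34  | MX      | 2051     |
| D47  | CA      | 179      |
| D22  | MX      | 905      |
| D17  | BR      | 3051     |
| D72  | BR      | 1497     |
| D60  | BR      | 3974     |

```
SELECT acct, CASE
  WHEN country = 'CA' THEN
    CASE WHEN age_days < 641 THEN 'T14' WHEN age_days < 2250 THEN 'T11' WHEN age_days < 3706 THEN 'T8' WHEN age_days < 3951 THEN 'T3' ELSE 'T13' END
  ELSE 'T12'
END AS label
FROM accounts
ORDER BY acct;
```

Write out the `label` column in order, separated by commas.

T12, T12, T12, T12, T14, T12, T12, T12, T12, T12, T3, T12

acct=D17: country='BR' → outer ELSE → T12
acct=D22: country='MX' → outer ELSE → T12
acct=D34: country='MX' → outer ELSE → T12
acct=D41: country='US' → outer ELSE → T12
acct=D47: country='CA' → inner[age_days < 641] → T14
acct=D60: country='BR' → outer ELSE → T12
acct=D64: country='DE' → outer ELSE → T12
acct=D66: country='US' → outer ELSE → T12
acct=D70: country='UK' → outer ELSE → T12
acct=D72: country='BR' → outer ELSE → T12
acct=D90: country='CA' → inner[age_days < 3951] → T3
acct=D99: country='BR' → outer ELSE → T12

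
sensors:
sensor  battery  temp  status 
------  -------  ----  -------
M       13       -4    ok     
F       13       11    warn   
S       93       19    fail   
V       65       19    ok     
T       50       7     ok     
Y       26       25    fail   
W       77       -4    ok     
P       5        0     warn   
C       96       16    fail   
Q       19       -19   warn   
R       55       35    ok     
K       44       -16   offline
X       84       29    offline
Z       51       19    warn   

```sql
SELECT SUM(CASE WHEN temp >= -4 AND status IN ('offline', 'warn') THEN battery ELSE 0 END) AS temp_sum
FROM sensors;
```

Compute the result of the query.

sensor=M: ✗
sensor=F: ✓ → 13
sensor=S: ✗
sensor=V: ✗
sensor=T: ✗
sensor=Y: ✗
sensor=W: ✗
sensor=P: ✓ → 5
sensor=C: ✗
sensor=Q: ✗
sensor=R: ✗
sensor=K: ✗
sensor=X: ✓ → 84
sensor=Z: ✓ → 51
temp_sum = 13 + 5 + 84 + 51 = 153

153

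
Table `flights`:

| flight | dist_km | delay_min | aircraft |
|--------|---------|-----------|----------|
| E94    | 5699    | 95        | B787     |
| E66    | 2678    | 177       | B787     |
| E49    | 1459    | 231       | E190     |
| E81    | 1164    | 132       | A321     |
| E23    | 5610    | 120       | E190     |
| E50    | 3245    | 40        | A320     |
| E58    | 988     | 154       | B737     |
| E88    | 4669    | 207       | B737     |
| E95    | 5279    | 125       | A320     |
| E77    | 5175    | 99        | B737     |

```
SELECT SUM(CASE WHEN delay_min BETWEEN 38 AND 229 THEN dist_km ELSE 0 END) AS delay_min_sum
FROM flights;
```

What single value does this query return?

flight=E94: ✓ → 5699
flight=E66: ✓ → 2678
flight=E49: ✗
flight=E81: ✓ → 1164
flight=E23: ✓ → 5610
flight=E50: ✓ → 3245
flight=E58: ✓ → 988
flight=E88: ✓ → 4669
flight=E95: ✓ → 5279
flight=E77: ✓ → 5175
delay_min_sum = 5699 + 2678 + 1164 + 5610 + 3245 + 988 + 4669 + 5279 + 5175 = 34507

34507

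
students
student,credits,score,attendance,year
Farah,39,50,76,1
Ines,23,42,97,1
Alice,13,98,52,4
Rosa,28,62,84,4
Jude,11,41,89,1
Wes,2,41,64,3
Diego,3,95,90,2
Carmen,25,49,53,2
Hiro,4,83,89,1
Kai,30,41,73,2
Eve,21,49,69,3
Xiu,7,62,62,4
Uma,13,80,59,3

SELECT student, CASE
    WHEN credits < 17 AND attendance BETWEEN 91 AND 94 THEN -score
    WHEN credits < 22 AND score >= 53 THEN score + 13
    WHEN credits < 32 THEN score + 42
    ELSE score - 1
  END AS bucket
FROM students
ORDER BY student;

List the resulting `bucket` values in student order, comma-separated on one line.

111, 91, 108, 91, 49, 96, 84, 83, 83, 104, 93, 83, 75

student=Alice: credits < 22 AND score >= 53 → 111
student=Carmen: credits < 32 → 91
student=Diego: credits < 22 AND score >= 53 → 108
student=Eve: credits < 32 → 91
student=Farah: ELSE → 49
student=Hiro: credits < 22 AND score >= 53 → 96
student=Ines: credits < 32 → 84
student=Jude: credits < 32 → 83
student=Kai: credits < 32 → 83
student=Rosa: credits < 32 → 104
student=Uma: credits < 22 AND score >= 53 → 93
student=Wes: credits < 32 → 83
student=Xiu: credits < 22 AND score >= 53 → 75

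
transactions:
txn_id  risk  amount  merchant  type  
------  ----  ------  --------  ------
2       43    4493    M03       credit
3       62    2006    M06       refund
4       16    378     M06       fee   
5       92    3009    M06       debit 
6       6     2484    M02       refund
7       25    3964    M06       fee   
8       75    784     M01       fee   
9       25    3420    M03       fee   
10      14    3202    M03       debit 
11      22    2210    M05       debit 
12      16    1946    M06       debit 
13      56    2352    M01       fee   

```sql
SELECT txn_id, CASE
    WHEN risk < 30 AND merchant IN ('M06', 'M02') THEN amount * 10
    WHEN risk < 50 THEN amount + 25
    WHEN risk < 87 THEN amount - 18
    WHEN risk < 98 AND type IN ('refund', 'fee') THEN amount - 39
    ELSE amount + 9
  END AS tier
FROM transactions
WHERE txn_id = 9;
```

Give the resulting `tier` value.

3445

txn_id = 9: risk=25, amount=3420, merchant=M03, type=fee.
risk < 30 AND merchant IN ('M06', 'M02') → false
risk < 50 → true → 3445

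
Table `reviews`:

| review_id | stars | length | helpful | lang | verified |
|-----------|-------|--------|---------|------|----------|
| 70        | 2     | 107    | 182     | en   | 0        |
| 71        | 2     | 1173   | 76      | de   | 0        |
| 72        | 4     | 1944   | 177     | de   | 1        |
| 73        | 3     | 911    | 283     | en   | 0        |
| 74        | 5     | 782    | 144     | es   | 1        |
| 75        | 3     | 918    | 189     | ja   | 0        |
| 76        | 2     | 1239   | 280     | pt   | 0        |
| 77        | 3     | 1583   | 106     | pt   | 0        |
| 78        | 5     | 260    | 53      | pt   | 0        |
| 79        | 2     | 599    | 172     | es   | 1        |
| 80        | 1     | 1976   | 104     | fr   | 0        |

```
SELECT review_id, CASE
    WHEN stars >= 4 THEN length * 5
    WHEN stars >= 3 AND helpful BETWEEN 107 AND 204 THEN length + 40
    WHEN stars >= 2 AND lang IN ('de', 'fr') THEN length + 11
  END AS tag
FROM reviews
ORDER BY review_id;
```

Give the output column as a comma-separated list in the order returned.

review_id=70: (no match → NULL) → NULL
review_id=71: stars >= 2 AND lang IN ('de', 'fr') → 1184
review_id=72: stars >= 4 → 9720
review_id=73: (no match → NULL) → NULL
review_id=74: stars >= 4 → 3910
review_id=75: stars >= 3 AND helpful BETWEEN 107 AND 204 → 958
review_id=76: (no match → NULL) → NULL
review_id=77: (no match → NULL) → NULL
review_id=78: stars >= 4 → 1300
review_id=79: (no match → NULL) → NULL
review_id=80: (no match → NULL) → NULL

NULL, 1184, 9720, NULL, 3910, 958, NULL, NULL, 1300, NULL, NULL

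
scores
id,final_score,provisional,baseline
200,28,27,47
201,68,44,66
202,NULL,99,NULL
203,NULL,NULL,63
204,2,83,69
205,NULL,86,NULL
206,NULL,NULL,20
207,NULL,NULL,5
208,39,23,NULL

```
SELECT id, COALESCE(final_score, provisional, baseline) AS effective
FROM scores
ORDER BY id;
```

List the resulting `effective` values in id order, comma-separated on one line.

id=200: final_score=28 → 28
id=201: final_score=68 → 68
id=202: final_score=NULL, provisional=99 → 99
id=203: final_score=NULL, provisional=NULL, baseline=63 → 63
id=204: final_score=2 → 2
id=205: final_score=NULL, provisional=86 → 86
id=206: final_score=NULL, provisional=NULL, baseline=20 → 20
id=207: final_score=NULL, provisional=NULL, baseline=5 → 5
id=208: final_score=39 → 39

28, 68, 99, 63, 2, 86, 20, 5, 39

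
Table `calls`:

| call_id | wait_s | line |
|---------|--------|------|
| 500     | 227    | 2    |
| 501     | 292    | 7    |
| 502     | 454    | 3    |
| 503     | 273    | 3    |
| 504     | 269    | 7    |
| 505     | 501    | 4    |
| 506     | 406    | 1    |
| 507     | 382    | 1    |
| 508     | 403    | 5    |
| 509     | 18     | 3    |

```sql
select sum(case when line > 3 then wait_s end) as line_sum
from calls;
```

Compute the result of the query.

call_id=500: ✗
call_id=501: ✓ → 292
call_id=502: ✗
call_id=503: ✗
call_id=504: ✓ → 269
call_id=505: ✓ → 501
call_id=506: ✗
call_id=507: ✗
call_id=508: ✓ → 403
call_id=509: ✗
line_sum = 292 + 269 + 501 + 403 = 1465

1465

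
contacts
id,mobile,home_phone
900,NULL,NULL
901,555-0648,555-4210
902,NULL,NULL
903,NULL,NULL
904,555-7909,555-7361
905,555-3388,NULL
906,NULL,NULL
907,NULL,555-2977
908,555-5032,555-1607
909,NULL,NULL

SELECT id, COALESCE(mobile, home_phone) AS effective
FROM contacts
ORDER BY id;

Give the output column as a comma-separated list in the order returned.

NULL, 555-0648, NULL, NULL, 555-7909, 555-3388, NULL, 555-2977, 555-5032, NULL

id=900: mobile=NULL, home_phone=NULL (all NULL) → NULL
id=901: mobile=555-0648 → 555-0648
id=902: mobile=NULL, home_phone=NULL (all NULL) → NULL
id=903: mobile=NULL, home_phone=NULL (all NULL) → NULL
id=904: mobile=555-7909 → 555-7909
id=905: mobile=555-3388 → 555-3388
id=906: mobile=NULL, home_phone=NULL (all NULL) → NULL
id=907: mobile=NULL, home_phone=555-2977 → 555-2977
id=908: mobile=555-5032 → 555-5032
id=909: mobile=NULL, home_phone=NULL (all NULL) → NULL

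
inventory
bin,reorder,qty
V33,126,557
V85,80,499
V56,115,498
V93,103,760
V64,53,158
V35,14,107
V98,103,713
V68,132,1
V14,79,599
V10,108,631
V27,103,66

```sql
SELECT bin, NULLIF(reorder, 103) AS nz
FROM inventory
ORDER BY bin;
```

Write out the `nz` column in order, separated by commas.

bin=V10: reorder=108 vs 103: differ → 108
bin=V14: reorder=79 vs 103: differ → 79
bin=V27: reorder=103 vs 103: equal → NULL
bin=V33: reorder=126 vs 103: differ → 126
bin=V35: reorder=14 vs 103: differ → 14
bin=V56: reorder=115 vs 103: differ → 115
bin=V64: reorder=53 vs 103: differ → 53
bin=V68: reorder=132 vs 103: differ → 132
bin=V85: reorder=80 vs 103: differ → 80
bin=V93: reorder=103 vs 103: equal → NULL
bin=V98: reorder=103 vs 103: equal → NULL

108, 79, NULL, 126, 14, 115, 53, 132, 80, NULL, NULL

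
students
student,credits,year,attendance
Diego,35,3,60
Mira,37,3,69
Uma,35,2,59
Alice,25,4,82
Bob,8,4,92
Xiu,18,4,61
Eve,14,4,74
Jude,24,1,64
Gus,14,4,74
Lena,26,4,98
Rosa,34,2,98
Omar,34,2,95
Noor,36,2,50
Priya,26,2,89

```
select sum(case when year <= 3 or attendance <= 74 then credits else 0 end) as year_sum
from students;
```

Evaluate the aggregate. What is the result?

student=Diego: ✓ → 35
student=Mira: ✓ → 37
student=Uma: ✓ → 35
student=Alice: ✗
student=Bob: ✗
student=Xiu: ✓ → 18
student=Eve: ✓ → 14
student=Jude: ✓ → 24
student=Gus: ✓ → 14
student=Lena: ✗
student=Rosa: ✓ → 34
student=Omar: ✓ → 34
student=Noor: ✓ → 36
student=Priya: ✓ → 26
year_sum = 35 + 37 + 35 + 18 + 14 + 24 + 14 + 34 + 34 + 36 + 26 = 307

307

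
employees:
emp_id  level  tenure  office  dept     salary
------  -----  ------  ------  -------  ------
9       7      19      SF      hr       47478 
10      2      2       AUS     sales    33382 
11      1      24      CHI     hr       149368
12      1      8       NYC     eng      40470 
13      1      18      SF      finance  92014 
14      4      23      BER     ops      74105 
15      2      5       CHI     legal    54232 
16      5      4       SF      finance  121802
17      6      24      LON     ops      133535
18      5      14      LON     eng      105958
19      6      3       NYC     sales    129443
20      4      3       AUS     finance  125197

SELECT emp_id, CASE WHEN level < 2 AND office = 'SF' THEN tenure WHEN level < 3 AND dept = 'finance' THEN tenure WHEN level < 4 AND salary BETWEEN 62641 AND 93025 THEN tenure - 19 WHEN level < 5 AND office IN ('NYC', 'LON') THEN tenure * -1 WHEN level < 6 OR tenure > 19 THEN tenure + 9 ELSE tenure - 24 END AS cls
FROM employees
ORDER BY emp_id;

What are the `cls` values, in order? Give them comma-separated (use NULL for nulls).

emp_id=9: ELSE → -5
emp_id=10: level < 6 OR tenure > 19 → 11
emp_id=11: level < 6 OR tenure > 19 → 33
emp_id=12: level < 5 AND office IN ('NYC', 'LON') → -8
emp_id=13: level < 2 AND office = 'SF' → 18
emp_id=14: level < 6 OR tenure > 19 → 32
emp_id=15: level < 6 OR tenure > 19 → 14
emp_id=16: level < 6 OR tenure > 19 → 13
emp_id=17: level < 6 OR tenure > 19 → 33
emp_id=18: level < 6 OR tenure > 19 → 23
emp_id=19: ELSE → -21
emp_id=20: level < 6 OR tenure > 19 → 12

-5, 11, 33, -8, 18, 32, 14, 13, 33, 23, -21, 12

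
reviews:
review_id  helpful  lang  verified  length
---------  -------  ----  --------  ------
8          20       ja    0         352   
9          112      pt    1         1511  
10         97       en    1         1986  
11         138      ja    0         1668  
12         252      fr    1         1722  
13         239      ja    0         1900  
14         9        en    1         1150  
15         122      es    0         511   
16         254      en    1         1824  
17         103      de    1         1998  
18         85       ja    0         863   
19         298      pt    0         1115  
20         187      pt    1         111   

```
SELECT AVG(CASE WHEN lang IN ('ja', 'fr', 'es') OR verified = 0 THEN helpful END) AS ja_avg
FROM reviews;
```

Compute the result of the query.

164.8571428571

review_id=8: ✓ → 20
review_id=9: ✗
review_id=10: ✗
review_id=11: ✓ → 138
review_id=12: ✓ → 252
review_id=13: ✓ → 239
review_id=14: ✗
review_id=15: ✓ → 122
review_id=16: ✗
review_id=17: ✗
review_id=18: ✓ → 85
review_id=19: ✓ → 298
review_id=20: ✗
ja_avg = (20 + 138 + 252 + 239 + 122 + 85 + 298) / 7 = 164.8571428571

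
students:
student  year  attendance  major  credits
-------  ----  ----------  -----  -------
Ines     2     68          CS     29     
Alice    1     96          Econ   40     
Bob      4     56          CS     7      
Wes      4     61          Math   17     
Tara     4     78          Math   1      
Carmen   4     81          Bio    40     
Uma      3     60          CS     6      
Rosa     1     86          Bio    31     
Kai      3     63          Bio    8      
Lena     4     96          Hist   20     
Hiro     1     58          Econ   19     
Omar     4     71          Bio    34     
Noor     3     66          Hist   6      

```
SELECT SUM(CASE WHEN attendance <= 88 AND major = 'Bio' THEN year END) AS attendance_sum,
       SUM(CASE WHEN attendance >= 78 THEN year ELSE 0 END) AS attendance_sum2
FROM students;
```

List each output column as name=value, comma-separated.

[attendance_sum: attendance <= 88 AND major = 'Bio']
student=Ines: ✗
student=Alice: ✗
student=Bob: ✗
student=Wes: ✗
student=Tara: ✗
student=Carmen: ✓ → 4
student=Uma: ✗
student=Rosa: ✓ → 1
student=Kai: ✓ → 3
student=Lena: ✗
student=Hiro: ✗
student=Omar: ✓ → 4
student=Noor: ✗
attendance_sum = 4 + 1 + 3 + 4 = 12
—
[attendance_sum2: attendance >= 78]
student=Ines: ✗
student=Alice: ✓ → 1
student=Bob: ✗
student=Wes: ✗
student=Tara: ✓ → 4
student=Carmen: ✓ → 4
student=Uma: ✗
student=Rosa: ✓ → 1
student=Kai: ✗
student=Lena: ✓ → 4
student=Hiro: ✗
student=Omar: ✗
student=Noor: ✗
attendance_sum2 = 1 + 4 + 4 + 1 + 4 = 14

attendance_sum=12, attendance_sum2=14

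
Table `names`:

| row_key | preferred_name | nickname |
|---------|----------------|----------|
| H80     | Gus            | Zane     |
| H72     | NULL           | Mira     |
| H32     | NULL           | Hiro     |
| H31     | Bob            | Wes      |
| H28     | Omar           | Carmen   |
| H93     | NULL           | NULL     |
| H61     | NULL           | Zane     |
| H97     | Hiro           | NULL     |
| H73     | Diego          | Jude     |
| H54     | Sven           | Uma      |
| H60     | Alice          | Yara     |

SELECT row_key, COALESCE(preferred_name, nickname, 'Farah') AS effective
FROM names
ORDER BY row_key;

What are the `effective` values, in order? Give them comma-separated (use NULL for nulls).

Omar, Bob, Hiro, Sven, Alice, Zane, Mira, Diego, Gus, Farah, Hiro

row_key=H28: preferred_name=Omar → Omar
row_key=H31: preferred_name=Bob → Bob
row_key=H32: preferred_name=NULL, nickname=Hiro → Hiro
row_key=H54: preferred_name=Sven → Sven
row_key=H60: preferred_name=Alice → Alice
row_key=H61: preferred_name=NULL, nickname=Zane → Zane
row_key=H72: preferred_name=NULL, nickname=Mira → Mira
row_key=H73: preferred_name=Diego → Diego
row_key=H80: preferred_name=Gus → Gus
row_key=H93: preferred_name=NULL, nickname=NULL, → literal Farah → Farah
row_key=H97: preferred_name=Hiro → Hiro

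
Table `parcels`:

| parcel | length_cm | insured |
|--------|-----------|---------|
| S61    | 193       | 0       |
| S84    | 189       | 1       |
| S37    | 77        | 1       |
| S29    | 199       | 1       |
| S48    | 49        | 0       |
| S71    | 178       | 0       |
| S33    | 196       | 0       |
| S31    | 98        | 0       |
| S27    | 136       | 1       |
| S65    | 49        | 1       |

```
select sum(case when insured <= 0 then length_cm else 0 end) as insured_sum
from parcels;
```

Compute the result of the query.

parcel=S61: ✓ → 193
parcel=S84: ✗
parcel=S37: ✗
parcel=S29: ✗
parcel=S48: ✓ → 49
parcel=S71: ✓ → 178
parcel=S33: ✓ → 196
parcel=S31: ✓ → 98
parcel=S27: ✗
parcel=S65: ✗
insured_sum = 193 + 49 + 178 + 196 + 98 = 714

714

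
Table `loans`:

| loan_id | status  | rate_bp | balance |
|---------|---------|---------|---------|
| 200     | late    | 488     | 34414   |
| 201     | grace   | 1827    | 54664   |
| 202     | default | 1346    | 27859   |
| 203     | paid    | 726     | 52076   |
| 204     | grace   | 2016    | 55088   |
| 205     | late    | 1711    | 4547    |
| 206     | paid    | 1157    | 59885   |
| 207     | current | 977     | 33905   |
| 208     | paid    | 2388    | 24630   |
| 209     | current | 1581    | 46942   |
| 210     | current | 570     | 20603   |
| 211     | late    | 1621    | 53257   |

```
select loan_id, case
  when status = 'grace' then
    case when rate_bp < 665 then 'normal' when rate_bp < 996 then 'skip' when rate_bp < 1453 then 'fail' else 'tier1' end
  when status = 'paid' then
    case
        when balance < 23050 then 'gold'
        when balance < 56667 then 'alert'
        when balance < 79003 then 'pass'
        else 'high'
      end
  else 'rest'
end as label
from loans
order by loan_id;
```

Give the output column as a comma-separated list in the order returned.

rest, tier1, rest, alert, tier1, rest, pass, rest, alert, rest, rest, rest

loan_id=200: status='late' → outer ELSE → rest
loan_id=201: status='grace' → inner[ELSE] → tier1
loan_id=202: status='default' → outer ELSE → rest
loan_id=203: status='paid' → inner[balance < 56667] → alert
loan_id=204: status='grace' → inner[ELSE] → tier1
loan_id=205: status='late' → outer ELSE → rest
loan_id=206: status='paid' → inner[balance < 79003] → pass
loan_id=207: status='current' → outer ELSE → rest
loan_id=208: status='paid' → inner[balance < 56667] → alert
loan_id=209: status='current' → outer ELSE → rest
loan_id=210: status='current' → outer ELSE → rest
loan_id=211: status='late' → outer ELSE → rest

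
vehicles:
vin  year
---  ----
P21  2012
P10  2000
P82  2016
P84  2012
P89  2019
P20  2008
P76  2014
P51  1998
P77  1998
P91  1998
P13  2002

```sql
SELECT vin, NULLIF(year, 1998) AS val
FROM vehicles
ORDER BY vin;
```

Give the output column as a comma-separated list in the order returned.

vin=P10: year=2000 vs 1998: differ → 2000
vin=P13: year=2002 vs 1998: differ → 2002
vin=P20: year=2008 vs 1998: differ → 2008
vin=P21: year=2012 vs 1998: differ → 2012
vin=P51: year=1998 vs 1998: equal → NULL
vin=P76: year=2014 vs 1998: differ → 2014
vin=P77: year=1998 vs 1998: equal → NULL
vin=P82: year=2016 vs 1998: differ → 2016
vin=P84: year=2012 vs 1998: differ → 2012
vin=P89: year=2019 vs 1998: differ → 2019
vin=P91: year=1998 vs 1998: equal → NULL

2000, 2002, 2008, 2012, NULL, 2014, NULL, 2016, 2012, 2019, NULL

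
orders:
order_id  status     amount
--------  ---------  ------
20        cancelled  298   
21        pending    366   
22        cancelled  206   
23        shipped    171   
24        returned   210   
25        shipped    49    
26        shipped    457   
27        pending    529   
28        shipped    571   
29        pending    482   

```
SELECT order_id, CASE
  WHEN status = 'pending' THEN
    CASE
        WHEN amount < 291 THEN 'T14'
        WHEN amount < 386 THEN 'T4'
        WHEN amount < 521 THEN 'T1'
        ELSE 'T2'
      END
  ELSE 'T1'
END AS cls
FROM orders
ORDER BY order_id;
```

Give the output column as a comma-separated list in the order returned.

T1, T4, T1, T1, T1, T1, T1, T2, T1, T1

order_id=20: status='cancelled' → outer ELSE → T1
order_id=21: status='pending' → inner[amount < 386] → T4
order_id=22: status='cancelled' → outer ELSE → T1
order_id=23: status='shipped' → outer ELSE → T1
order_id=24: status='returned' → outer ELSE → T1
order_id=25: status='shipped' → outer ELSE → T1
order_id=26: status='shipped' → outer ELSE → T1
order_id=27: status='pending' → inner[ELSE] → T2
order_id=28: status='shipped' → outer ELSE → T1
order_id=29: status='pending' → inner[amount < 521] → T1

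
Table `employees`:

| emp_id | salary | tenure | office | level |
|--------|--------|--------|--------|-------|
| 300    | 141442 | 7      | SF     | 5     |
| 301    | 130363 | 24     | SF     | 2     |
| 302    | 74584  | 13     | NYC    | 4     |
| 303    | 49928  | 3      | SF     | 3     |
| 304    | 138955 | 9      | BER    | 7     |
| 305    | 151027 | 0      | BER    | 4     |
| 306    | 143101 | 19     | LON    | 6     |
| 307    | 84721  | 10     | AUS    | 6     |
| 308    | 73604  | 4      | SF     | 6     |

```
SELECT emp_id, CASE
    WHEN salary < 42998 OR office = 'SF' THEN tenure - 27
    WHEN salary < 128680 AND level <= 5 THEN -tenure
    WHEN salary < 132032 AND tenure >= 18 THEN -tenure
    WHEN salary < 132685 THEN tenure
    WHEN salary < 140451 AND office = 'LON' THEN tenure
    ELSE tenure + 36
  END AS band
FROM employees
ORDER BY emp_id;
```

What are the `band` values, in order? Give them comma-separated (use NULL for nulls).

-20, -3, -13, -24, 45, 36, 55, 10, -23

emp_id=300: salary < 42998 OR office = 'SF' → -20
emp_id=301: salary < 42998 OR office = 'SF' → -3
emp_id=302: salary < 128680 AND level <= 5 → -13
emp_id=303: salary < 42998 OR office = 'SF' → -24
emp_id=304: ELSE → 45
emp_id=305: ELSE → 36
emp_id=306: ELSE → 55
emp_id=307: salary < 132685 → 10
emp_id=308: salary < 42998 OR office = 'SF' → -23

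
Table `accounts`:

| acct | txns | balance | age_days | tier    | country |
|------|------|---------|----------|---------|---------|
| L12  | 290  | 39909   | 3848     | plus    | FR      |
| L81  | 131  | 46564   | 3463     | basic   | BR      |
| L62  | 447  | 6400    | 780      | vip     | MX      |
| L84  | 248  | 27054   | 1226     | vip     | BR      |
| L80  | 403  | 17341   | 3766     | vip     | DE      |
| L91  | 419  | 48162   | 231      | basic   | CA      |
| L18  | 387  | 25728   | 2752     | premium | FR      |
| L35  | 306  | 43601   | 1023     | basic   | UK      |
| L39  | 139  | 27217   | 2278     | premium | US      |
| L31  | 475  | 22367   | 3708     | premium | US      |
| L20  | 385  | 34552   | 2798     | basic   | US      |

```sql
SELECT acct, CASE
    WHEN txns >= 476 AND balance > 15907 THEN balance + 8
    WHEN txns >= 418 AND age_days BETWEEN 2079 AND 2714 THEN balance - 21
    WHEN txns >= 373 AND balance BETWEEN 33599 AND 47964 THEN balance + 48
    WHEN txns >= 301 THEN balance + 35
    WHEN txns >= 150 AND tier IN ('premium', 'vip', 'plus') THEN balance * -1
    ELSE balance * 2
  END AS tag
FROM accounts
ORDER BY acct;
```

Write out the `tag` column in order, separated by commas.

acct=L12: txns >= 150 AND tier IN ('premium', 'vip', 'plus') → -39909
acct=L18: txns >= 301 → 25763
acct=L20: txns >= 373 AND balance BETWEEN 33599 AND 47964 → 34600
acct=L31: txns >= 301 → 22402
acct=L35: txns >= 301 → 43636
acct=L39: ELSE → 54434
acct=L62: txns >= 301 → 6435
acct=L80: txns >= 301 → 17376
acct=L81: ELSE → 93128
acct=L84: txns >= 150 AND tier IN ('premium', 'vip', 'plus') → -27054
acct=L91: txns >= 301 → 48197

-39909, 25763, 34600, 22402, 43636, 54434, 6435, 17376, 93128, -27054, 48197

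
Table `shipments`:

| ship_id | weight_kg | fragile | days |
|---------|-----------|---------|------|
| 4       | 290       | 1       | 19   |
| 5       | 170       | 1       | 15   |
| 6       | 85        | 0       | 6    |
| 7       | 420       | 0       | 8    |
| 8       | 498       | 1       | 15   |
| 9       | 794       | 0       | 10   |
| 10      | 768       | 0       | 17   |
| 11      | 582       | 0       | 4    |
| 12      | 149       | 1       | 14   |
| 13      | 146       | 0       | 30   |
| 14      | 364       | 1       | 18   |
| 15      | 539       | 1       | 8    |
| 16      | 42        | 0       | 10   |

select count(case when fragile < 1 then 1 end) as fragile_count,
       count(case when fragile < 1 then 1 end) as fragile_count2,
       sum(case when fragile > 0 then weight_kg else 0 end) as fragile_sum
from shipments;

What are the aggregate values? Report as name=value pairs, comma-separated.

fragile_count=7, fragile_count2=7, fragile_sum=2010

[fragile_count: fragile < 1]
ship_id=4: ✗
ship_id=5: ✗
ship_id=6: ✓ → 1
ship_id=7: ✓ → 1
ship_id=8: ✗
ship_id=9: ✓ → 1
ship_id=10: ✓ → 1
ship_id=11: ✓ → 1
ship_id=12: ✗
ship_id=13: ✓ → 1
ship_id=14: ✗
ship_id=15: ✗
ship_id=16: ✓ → 1
fragile_count = COUNT(1, 1, 1, 1, 1, 1, 1) = 7
—
[fragile_count2: fragile < 1]
ship_id=4: ✗
ship_id=5: ✗
ship_id=6: ✓ → 1
ship_id=7: ✓ → 1
ship_id=8: ✗
ship_id=9: ✓ → 1
ship_id=10: ✓ → 1
ship_id=11: ✓ → 1
ship_id=12: ✗
ship_id=13: ✓ → 1
ship_id=14: ✗
ship_id=15: ✗
ship_id=16: ✓ → 1
fragile_count2 = COUNT(1, 1, 1, 1, 1, 1, 1) = 7
—
[fragile_sum: fragile > 0]
ship_id=4: ✓ → 290
ship_id=5: ✓ → 170
ship_id=6: ✗
ship_id=7: ✗
ship_id=8: ✓ → 498
ship_id=9: ✗
ship_id=10: ✗
ship_id=11: ✗
ship_id=12: ✓ → 149
ship_id=13: ✗
ship_id=14: ✓ → 364
ship_id=15: ✓ → 539
ship_id=16: ✗
fragile_sum = 290 + 170 + 498 + 149 + 364 + 539 = 2010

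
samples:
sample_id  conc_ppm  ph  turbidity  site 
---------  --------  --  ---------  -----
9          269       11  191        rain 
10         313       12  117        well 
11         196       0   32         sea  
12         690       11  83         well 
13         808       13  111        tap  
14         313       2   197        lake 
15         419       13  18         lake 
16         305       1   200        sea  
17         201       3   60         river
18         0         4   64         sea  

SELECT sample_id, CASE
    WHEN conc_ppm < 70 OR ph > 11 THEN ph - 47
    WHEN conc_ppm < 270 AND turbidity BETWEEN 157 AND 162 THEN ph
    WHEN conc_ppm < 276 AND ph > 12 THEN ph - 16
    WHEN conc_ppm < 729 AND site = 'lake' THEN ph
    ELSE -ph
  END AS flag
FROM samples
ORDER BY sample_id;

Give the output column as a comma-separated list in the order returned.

sample_id=9: ELSE → -11
sample_id=10: conc_ppm < 70 OR ph > 11 → -35
sample_id=11: ELSE → 0
sample_id=12: ELSE → -11
sample_id=13: conc_ppm < 70 OR ph > 11 → -34
sample_id=14: conc_ppm < 729 AND site = 'lake' → 2
sample_id=15: conc_ppm < 70 OR ph > 11 → -34
sample_id=16: ELSE → -1
sample_id=17: ELSE → -3
sample_id=18: conc_ppm < 70 OR ph > 11 → -43

-11, -35, 0, -11, -34, 2, -34, -1, -3, -43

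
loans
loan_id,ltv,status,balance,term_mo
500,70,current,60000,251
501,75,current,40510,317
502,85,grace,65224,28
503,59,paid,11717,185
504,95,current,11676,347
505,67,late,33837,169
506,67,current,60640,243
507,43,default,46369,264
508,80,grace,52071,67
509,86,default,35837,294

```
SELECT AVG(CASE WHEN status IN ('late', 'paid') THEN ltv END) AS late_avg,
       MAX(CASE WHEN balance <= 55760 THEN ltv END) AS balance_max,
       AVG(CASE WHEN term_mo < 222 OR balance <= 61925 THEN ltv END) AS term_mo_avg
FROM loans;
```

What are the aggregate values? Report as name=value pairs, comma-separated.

late_avg=63, balance_max=95, term_mo_avg=72.7

[late_avg: status IN ('late', 'paid')]
loan_id=500: ✗
loan_id=501: ✗
loan_id=502: ✗
loan_id=503: ✓ → 59
loan_id=504: ✗
loan_id=505: ✓ → 67
loan_id=506: ✗
loan_id=507: ✗
loan_id=508: ✗
loan_id=509: ✗
late_avg = (59 + 67) / 2 = 63
—
[balance_max: balance <= 55760]
loan_id=500: ✗
loan_id=501: ✓ → 75
loan_id=502: ✗
loan_id=503: ✓ → 59
loan_id=504: ✓ → 95
loan_id=505: ✓ → 67
loan_id=506: ✗
loan_id=507: ✓ → 43
loan_id=508: ✓ → 80
loan_id=509: ✓ → 86
balance_max = MAX(75, 59, 95, 67, 43, 80, 86) = 95
—
[term_mo_avg: term_mo < 222 OR balance <= 61925]
loan_id=500: ✓ → 70
loan_id=501: ✓ → 75
loan_id=502: ✓ → 85
loan_id=503: ✓ → 59
loan_id=504: ✓ → 95
loan_id=505: ✓ → 67
loan_id=506: ✓ → 67
loan_id=507: ✓ → 43
loan_id=508: ✓ → 80
loan_id=509: ✓ → 86
term_mo_avg = (70 + 75 + 85 + 59 + 95 + 67 + 67 + 43 + 80 + 86) / 10 = 72.7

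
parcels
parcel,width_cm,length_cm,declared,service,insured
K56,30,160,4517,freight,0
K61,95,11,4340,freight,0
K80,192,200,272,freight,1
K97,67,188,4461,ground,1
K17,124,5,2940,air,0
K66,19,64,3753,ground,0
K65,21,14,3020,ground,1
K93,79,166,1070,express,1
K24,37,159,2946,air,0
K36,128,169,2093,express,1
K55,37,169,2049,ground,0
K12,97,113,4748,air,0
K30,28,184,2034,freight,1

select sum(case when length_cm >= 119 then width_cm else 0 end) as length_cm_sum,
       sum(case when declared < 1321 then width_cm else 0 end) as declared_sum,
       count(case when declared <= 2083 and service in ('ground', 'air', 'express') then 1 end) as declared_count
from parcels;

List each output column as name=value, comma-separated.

length_cm_sum=598, declared_sum=271, declared_count=2

[length_cm_sum: length_cm >= 119]
parcel=K56: ✓ → 30
parcel=K61: ✗
parcel=K80: ✓ → 192
parcel=K97: ✓ → 67
parcel=K17: ✗
parcel=K66: ✗
parcel=K65: ✗
parcel=K93: ✓ → 79
parcel=K24: ✓ → 37
parcel=K36: ✓ → 128
parcel=K55: ✓ → 37
parcel=K12: ✗
parcel=K30: ✓ → 28
length_cm_sum = 30 + 192 + 67 + 79 + 37 + 128 + 37 + 28 = 598
—
[declared_sum: declared < 1321]
parcel=K56: ✗
parcel=K61: ✗
parcel=K80: ✓ → 192
parcel=K97: ✗
parcel=K17: ✗
parcel=K66: ✗
parcel=K65: ✗
parcel=K93: ✓ → 79
parcel=K24: ✗
parcel=K36: ✗
parcel=K55: ✗
parcel=K12: ✗
parcel=K30: ✗
declared_sum = 192 + 79 = 271
—
[declared_count: declared <= 2083 and service in ('ground', 'air', 'express')]
parcel=K56: ✗
parcel=K61: ✗
parcel=K80: ✗
parcel=K97: ✗
parcel=K17: ✗
parcel=K66: ✗
parcel=K65: ✗
parcel=K93: ✓ → 1
parcel=K24: ✗
parcel=K36: ✗
parcel=K55: ✓ → 1
parcel=K12: ✗
parcel=K30: ✗
declared_count = COUNT(1, 1) = 2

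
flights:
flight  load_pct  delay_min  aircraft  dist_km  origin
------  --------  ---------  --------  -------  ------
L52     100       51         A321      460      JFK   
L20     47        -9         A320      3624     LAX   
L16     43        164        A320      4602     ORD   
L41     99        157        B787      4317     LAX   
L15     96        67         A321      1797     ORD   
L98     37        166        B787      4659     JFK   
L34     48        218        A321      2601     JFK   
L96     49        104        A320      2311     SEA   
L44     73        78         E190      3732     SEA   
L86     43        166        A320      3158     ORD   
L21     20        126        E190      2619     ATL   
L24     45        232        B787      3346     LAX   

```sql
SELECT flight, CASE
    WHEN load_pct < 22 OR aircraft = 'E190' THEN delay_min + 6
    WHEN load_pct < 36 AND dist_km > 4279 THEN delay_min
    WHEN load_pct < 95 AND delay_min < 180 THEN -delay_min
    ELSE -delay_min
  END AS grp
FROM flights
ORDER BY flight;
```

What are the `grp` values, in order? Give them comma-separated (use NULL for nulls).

-67, -164, 9, 132, -232, -218, -157, 84, -51, -166, -104, -166

flight=L15: ELSE → -67
flight=L16: load_pct < 95 AND delay_min < 180 → -164
flight=L20: load_pct < 95 AND delay_min < 180 → 9
flight=L21: load_pct < 22 OR aircraft = 'E190' → 132
flight=L24: ELSE → -232
flight=L34: ELSE → -218
flight=L41: ELSE → -157
flight=L44: load_pct < 22 OR aircraft = 'E190' → 84
flight=L52: ELSE → -51
flight=L86: load_pct < 95 AND delay_min < 180 → -166
flight=L96: load_pct < 95 AND delay_min < 180 → -104
flight=L98: load_pct < 95 AND delay_min < 180 → -166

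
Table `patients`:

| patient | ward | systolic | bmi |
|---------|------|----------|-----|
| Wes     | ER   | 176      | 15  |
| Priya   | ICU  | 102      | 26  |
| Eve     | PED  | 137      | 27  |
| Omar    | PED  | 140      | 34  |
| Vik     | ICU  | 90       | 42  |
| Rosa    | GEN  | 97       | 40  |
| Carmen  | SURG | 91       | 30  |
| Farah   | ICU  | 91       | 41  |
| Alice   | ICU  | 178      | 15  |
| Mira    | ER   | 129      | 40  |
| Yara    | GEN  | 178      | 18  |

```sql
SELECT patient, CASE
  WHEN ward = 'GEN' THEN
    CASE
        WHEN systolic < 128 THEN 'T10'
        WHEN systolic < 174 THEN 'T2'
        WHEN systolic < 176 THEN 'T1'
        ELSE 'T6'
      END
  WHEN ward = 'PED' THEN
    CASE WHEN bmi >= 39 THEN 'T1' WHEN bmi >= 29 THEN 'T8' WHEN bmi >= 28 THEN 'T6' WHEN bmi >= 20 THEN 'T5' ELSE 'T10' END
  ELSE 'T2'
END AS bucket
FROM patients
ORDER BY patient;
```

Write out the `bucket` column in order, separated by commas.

patient=Alice: ward='ICU' → outer ELSE → T2
patient=Carmen: ward='SURG' → outer ELSE → T2
patient=Eve: ward='PED' → inner[bmi >= 20] → T5
patient=Farah: ward='ICU' → outer ELSE → T2
patient=Mira: ward='ER' → outer ELSE → T2
patient=Omar: ward='PED' → inner[bmi >= 29] → T8
patient=Priya: ward='ICU' → outer ELSE → T2
patient=Rosa: ward='GEN' → inner[systolic < 128] → T10
patient=Vik: ward='ICU' → outer ELSE → T2
patient=Wes: ward='ER' → outer ELSE → T2
patient=Yara: ward='GEN' → inner[ELSE] → T6

T2, T2, T5, T2, T2, T8, T2, T10, T2, T2, T6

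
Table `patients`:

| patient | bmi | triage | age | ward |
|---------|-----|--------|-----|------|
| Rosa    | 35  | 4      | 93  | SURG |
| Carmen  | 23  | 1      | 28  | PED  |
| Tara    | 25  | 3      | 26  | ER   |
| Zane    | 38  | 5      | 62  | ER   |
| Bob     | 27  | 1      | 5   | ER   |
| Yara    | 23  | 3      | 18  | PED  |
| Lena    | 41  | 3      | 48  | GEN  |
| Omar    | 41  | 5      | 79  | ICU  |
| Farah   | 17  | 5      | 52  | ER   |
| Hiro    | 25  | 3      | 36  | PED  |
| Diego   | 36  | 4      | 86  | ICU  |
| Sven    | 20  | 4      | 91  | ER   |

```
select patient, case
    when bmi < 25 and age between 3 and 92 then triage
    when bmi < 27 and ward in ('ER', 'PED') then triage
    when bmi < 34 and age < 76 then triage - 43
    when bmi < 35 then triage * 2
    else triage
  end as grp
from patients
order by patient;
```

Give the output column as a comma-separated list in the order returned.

patient=Bob: bmi < 34 and age < 76 → -42
patient=Carmen: bmi < 25 and age between 3 and 92 → 1
patient=Diego: ELSE → 4
patient=Farah: bmi < 25 and age between 3 and 92 → 5
patient=Hiro: bmi < 27 and ward in ('ER', 'PED') → 3
patient=Lena: ELSE → 3
patient=Omar: ELSE → 5
patient=Rosa: ELSE → 4
patient=Sven: bmi < 25 and age between 3 and 92 → 4
patient=Tara: bmi < 27 and ward in ('ER', 'PED') → 3
patient=Yara: bmi < 25 and age between 3 and 92 → 3
patient=Zane: ELSE → 5

-42, 1, 4, 5, 3, 3, 5, 4, 4, 3, 3, 5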